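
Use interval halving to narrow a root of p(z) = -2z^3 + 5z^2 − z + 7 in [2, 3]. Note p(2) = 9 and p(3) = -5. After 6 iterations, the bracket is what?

p(2.5) = 4.5 > 0, so the root lies in [2.5, 3]
p(2.75) = 0.46875 > 0, so the root lies in [2.75, 3]
p(2.875) = -2.074219 < 0, so the root lies in [2.75, 2.875]
p(2.8125) = -0.7563 < 0, so the root lies in [2.75, 2.8125]
p(2.78125) = -0.1324 < 0, so the root lies in [2.75, 2.78125]
p(2.765625) = 0.171 > 0, so the root lies in [2.765625, 2.78125]

[2.765625, 2.78125]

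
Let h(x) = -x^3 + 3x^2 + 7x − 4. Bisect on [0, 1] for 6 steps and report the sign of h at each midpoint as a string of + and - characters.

+-----

m = 0.5, h(m) = 0.125 (+); new bracket [0, 0.5]
m = 0.25, h(m) = -2.078125 (−); new bracket [0.25, 0.5]
m = 0.375, h(m) = -1.005859 (−); new bracket [0.375, 0.5]
m = 0.4375, h(m) = -0.447 (−); new bracket [0.4375, 0.5]
m = 0.46875, h(m) = -0.1626 (−); new bracket [0.46875, 0.5]
m = 0.484375, h(m) = -0.0192 (−); new bracket [0.484375, 0.5]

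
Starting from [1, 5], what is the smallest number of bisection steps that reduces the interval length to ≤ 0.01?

9

Width after n steps is 4/2^n. Need 2^n ≥ 4/0.01 = 400.
2^8 = 256 < 400 ≤ 2^9 = 512, so n = 9.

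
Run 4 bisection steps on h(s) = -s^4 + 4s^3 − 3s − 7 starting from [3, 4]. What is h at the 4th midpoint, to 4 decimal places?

2.0932

midpoint 3.5: h = 3.9375 > 0 → [3.5, 4]
midpoint 3.75: h = -5.066406 < 0 → [3.5, 3.75]
midpoint 3.625: h = -0.011963 < 0 → [3.5, 3.625]
midpoint 3.5625: h = 2.0932 > 0 → [3.5625, 3.625]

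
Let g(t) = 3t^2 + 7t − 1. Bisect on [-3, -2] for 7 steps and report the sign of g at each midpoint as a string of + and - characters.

g(-2.5) = 0.25 > 0, so the root lies in [-2.5, -2]
g(-2.25) = -1.5625 < 0, so the root lies in [-2.5, -2.25]
g(-2.375) = -0.703125 < 0, so the root lies in [-2.5, -2.375]
g(-2.4375) = -0.2383 < 0, so the root lies in [-2.5, -2.4375]
g(-2.46875) = 0.0029 > 0, so the root lies in [-2.46875, -2.4375]
g(-2.453125) = -0.1184 < 0, so the root lies in [-2.46875, -2.453125]
g(-2.4609375) = -0.0579 < 0, so the root lies in [-2.46875, -2.4609375]

+---+--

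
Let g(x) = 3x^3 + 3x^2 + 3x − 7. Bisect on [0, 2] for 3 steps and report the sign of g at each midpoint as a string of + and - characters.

m = 1, g(m) = 2 (+); new bracket [0, 1]
m = 0.5, g(m) = -4.375 (−); new bracket [0.5, 1]
m = 0.75, g(m) = -1.796875 (−); new bracket [0.75, 1]

+--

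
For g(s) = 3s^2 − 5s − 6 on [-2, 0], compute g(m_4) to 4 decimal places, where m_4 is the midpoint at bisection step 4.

midpoint -1: g = 2 > 0 → [-1, 0]
midpoint -0.5: g = -2.75 < 0 → [-1, -0.5]
midpoint -0.75: g = -0.5625 < 0 → [-1, -0.75]
midpoint -0.875: g = 0.6719 > 0 → [-0.875, -0.75]

0.6719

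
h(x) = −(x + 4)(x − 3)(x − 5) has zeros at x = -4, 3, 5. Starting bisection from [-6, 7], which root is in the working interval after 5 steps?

-4

x = 0.5 gives h = -50.625, negative; keep [-6, 0.5]
x = -2.75 gives h = -55.703125, negative; keep [-6, -2.75]
x = -4.375 gives h = 25.927734, positive; keep [-4.375, -2.75]
x = -3.5625 gives h = -24.5837, negative; keep [-4.375, -3.5625]
x = -3.96875 gives h = -1.9532, negative; keep [-4.375, -3.96875]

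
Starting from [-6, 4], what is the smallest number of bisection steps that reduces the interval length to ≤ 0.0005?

15

Width after n steps is 10/2^n. Need 2^n ≥ 10/0.0005 = 20000.
2^14 = 16384 < 20000 ≤ 2^15 = 32768, so n = 15.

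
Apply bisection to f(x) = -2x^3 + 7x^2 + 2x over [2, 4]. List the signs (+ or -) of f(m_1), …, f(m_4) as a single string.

x = 3 gives f = 15, positive; keep [3, 4]
x = 3.5 gives f = 7, positive; keep [3.5, 4]
x = 3.75 gives f = 0.46875, positive; keep [3.75, 4]
x = 3.875 gives f = -3.5117, negative; keep [3.75, 3.875]

+++-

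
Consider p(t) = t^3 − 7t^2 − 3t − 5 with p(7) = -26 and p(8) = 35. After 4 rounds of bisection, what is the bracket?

[7.4375, 7.5]

t = 7.5 gives p = 0.625, positive; keep [7, 7.5]
t = 7.25 gives p = -13.609375, negative; keep [7.25, 7.5]
t = 7.375 gives p = -6.728516, negative; keep [7.375, 7.5]
t = 7.4375 gives p = -3.1116, negative; keep [7.4375, 7.5]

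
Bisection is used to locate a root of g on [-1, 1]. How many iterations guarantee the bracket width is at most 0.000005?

Width after n steps is 2/2^n. Need 2^n ≥ 2/0.000005 = 400000.
2^18 = 262144 < 400000 ≤ 2^19 = 524288, so n = 19.

19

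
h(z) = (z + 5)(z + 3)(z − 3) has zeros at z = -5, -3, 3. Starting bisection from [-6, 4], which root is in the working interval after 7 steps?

3

m = -1, h(m) = -32 (−); new bracket [-1, 4]
m = 1.5, h(m) = -43.875 (−); new bracket [1.5, 4]
m = 2.75, h(m) = -11.140625 (−); new bracket [2.75, 4]
m = 3.375, h(m) = 20.0215 (+); new bracket [2.75, 3.375]
m = 3.0625, h(m) = 3.0549 (+); new bracket [2.75, 3.0625]
m = 2.90625, h(m) = -4.3778 (−); new bracket [2.90625, 3.0625]
m = 2.984375, h(m) = -0.7466 (−); new bracket [2.984375, 3.0625]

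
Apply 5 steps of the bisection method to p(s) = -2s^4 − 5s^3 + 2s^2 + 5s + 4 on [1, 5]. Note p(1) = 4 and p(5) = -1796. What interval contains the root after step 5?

s = 3 gives p = -260, negative; keep [1, 3]
s = 2 gives p = -50, negative; keep [1, 2]
s = 1.5 gives p = -11, negative; keep [1, 1.5]
s = 1.25 gives p = -1.2734, negative; keep [1, 1.25]
s = 1.125 gives p = 1.8335, positive; keep [1.125, 1.25]

[1.125, 1.25]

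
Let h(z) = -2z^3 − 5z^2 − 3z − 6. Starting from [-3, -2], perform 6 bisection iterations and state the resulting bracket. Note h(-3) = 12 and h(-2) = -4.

[-2.40625, -2.390625]

m = -2.5, h(m) = 1.5 (+); new bracket [-2.5, -2]
m = -2.25, h(m) = -1.78125 (−); new bracket [-2.5, -2.25]
m = -2.375, h(m) = -0.285156 (−); new bracket [-2.5, -2.375]
m = -2.4375, h(m) = 0.5698 (+); new bracket [-2.4375, -2.375]
m = -2.40625, h(m) = 0.1331 (+); new bracket [-2.40625, -2.375]
m = -2.390625, h(m) = -0.0783 (−); new bracket [-2.40625, -2.390625]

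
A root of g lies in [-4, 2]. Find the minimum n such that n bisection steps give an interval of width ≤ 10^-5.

Width after n steps is 6/2^n. Need 2^n ≥ 6/10^-5 = 600000.
2^19 = 524288 < 600000 ≤ 2^20 = 1048576, so n = 20.

20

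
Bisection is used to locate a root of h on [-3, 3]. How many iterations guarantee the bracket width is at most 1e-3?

Width after n steps is 6/2^n. Need 2^n ≥ 6/1e-3 = 6000.
2^12 = 4096 < 6000 ≤ 2^13 = 8192, so n = 13.

13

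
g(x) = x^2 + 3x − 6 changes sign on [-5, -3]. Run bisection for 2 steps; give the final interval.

m = -4, g(m) = -2 (−); new bracket [-5, -4]
m = -4.5, g(m) = 0.75 (+); new bracket [-4.5, -4]

[-4.5, -4]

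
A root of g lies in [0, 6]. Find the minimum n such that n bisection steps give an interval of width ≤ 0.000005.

Width after n steps is 6/2^n. Need 2^n ≥ 6/0.000005 = 1200000.
2^20 = 1048576 < 1200000 ≤ 2^21 = 2097152, so n = 21.

21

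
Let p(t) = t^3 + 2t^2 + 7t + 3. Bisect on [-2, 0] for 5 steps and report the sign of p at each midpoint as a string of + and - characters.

p(-1) = -3 < 0, so the root lies in [-1, 0]
p(-0.5) = -0.125 < 0, so the root lies in [-0.5, 0]
p(-0.25) = 1.359375 > 0, so the root lies in [-0.5, -0.25]
p(-0.375) = 0.6035 > 0, so the root lies in [-0.5, -0.375]
p(-0.4375) = 0.2366 > 0, so the root lies in [-0.5, -0.4375]

--+++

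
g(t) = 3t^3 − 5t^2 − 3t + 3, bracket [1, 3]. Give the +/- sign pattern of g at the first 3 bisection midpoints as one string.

t = 2 gives g = 1, positive; keep [1, 2]
t = 1.5 gives g = -2.625, negative; keep [1.5, 2]
t = 1.75 gives g = -1.484375, negative; keep [1.75, 2]

+--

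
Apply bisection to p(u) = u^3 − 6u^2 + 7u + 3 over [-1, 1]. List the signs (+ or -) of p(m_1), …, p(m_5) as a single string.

u = 0 gives p = 3, positive; keep [-1, 0]
u = -0.5 gives p = -2.125, negative; keep [-0.5, 0]
u = -0.25 gives p = 0.859375, positive; keep [-0.5, -0.25]
u = -0.375 gives p = -0.5215, negative; keep [-0.375, -0.25]
u = -0.3125 gives p = 0.196, positive; keep [-0.375, -0.3125]

+-+-+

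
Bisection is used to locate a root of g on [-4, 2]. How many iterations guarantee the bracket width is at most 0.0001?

16

Width after n steps is 6/2^n. Need 2^n ≥ 6/0.0001 = 60000.
2^15 = 32768 < 60000 ≤ 2^16 = 65536, so n = 16.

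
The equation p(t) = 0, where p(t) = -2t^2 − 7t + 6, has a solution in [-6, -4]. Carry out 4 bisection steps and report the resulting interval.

[-4.25, -4.125]

midpoint -5: p = -9 < 0 → [-5, -4]
midpoint -4.5: p = -3 < 0 → [-4.5, -4]
midpoint -4.25: p = -0.375 < 0 → [-4.25, -4]
midpoint -4.125: p = 0.8438 > 0 → [-4.25, -4.125]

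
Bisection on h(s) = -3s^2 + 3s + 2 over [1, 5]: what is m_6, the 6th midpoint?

s = 3 gives h = -16, negative; keep [1, 3]
s = 2 gives h = -4, negative; keep [1, 2]
s = 1.5 gives h = -0.25, negative; keep [1, 1.5]
s = 1.25 gives h = 1.0625, positive; keep [1.25, 1.5]
s = 1.375 gives h = 0.4531, positive; keep [1.375, 1.5]
s = 1.4375 gives h = 0.1133, positive; keep [1.4375, 1.5]

1.4375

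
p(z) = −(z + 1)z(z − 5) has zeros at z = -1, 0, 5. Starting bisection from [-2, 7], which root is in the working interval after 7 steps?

5

p(2.5) = 21.875 > 0, so the root lies in [2.5, 7]
p(4.75) = 6.828125 > 0, so the root lies in [4.75, 7]
p(5.875) = -35.341797 < 0, so the root lies in [4.75, 5.875]
p(5.3125) = -10.4797 < 0, so the root lies in [4.75, 5.3125]
p(5.03125) = -0.9483 < 0, so the root lies in [4.75, 5.03125]
p(4.890625) = 3.151 > 0, so the root lies in [4.890625, 5.03125]
p(4.9609375) = 1.1551 > 0, so the root lies in [4.9609375, 5.03125]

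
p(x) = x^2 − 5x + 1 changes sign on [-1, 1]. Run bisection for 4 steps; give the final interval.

m = 0, p(m) = 1 (+); new bracket [0, 1]
m = 0.5, p(m) = -1.25 (−); new bracket [0, 0.5]
m = 0.25, p(m) = -0.1875 (−); new bracket [0, 0.25]
m = 0.125, p(m) = 0.3906 (+); new bracket [0.125, 0.25]

[0.125, 0.25]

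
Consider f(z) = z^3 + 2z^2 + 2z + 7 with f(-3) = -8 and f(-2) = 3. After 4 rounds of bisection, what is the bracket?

midpoint -2.5: f = -1.125 < 0 → [-2.5, -2]
midpoint -2.25: f = 1.234375 > 0 → [-2.5, -2.25]
midpoint -2.375: f = 0.134766 > 0 → [-2.5, -2.375]
midpoint -2.4375: f = -0.4744 < 0 → [-2.4375, -2.375]

[-2.4375, -2.375]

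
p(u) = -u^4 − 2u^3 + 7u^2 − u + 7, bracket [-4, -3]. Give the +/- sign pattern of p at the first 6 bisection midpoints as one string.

++++--

p(-3.5) = 31.9375 > 0, so the root lies in [-4, -3.5]
p(-3.75) = 16.902344 > 0, so the root lies in [-4, -3.75]
p(-3.875) = 6.886475 > 0, so the root lies in [-4, -3.875]
p(-3.9375) = 1.187 > 0, so the root lies in [-4, -3.9375]
p(-3.96875) = -1.8443 < 0, so the root lies in [-3.96875, -3.9375]
p(-3.953125) = -0.3133 < 0, so the root lies in [-3.953125, -3.9375]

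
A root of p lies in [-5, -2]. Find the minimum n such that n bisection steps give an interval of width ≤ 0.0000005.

23

Width after n steps is 3/2^n. Need 2^n ≥ 3/0.0000005 = 6000000.
2^22 = 4194304 < 6000000 ≤ 2^23 = 8388608, so n = 23.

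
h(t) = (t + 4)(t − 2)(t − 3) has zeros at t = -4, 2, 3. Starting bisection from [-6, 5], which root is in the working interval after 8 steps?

-4

midpoint -0.5: h = 30.625 > 0 → [-6, -0.5]
midpoint -3.25: h = 24.609375 > 0 → [-6, -3.25]
midpoint -4.625: h = -31.572266 < 0 → [-4.625, -3.25]
midpoint -3.9375: h = 2.5745 > 0 → [-4.625, -3.9375]
midpoint -4.28125: h = -12.8631 < 0 → [-4.28125, -3.9375]
midpoint -4.109375: h = -4.7506 < 0 → [-4.109375, -3.9375]
midpoint -4.0234375: h = -0.9915 < 0 → [-4.0234375, -3.9375]
midpoint -3.98046875: h = 0.8154 > 0 → [-4.0234375, -3.98046875]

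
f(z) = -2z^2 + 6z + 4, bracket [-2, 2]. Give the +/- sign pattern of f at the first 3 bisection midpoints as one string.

+-+

m = 0, f(m) = 4 (+); new bracket [-2, 0]
m = -1, f(m) = -4 (−); new bracket [-1, 0]
m = -0.5, f(m) = 0.5 (+); new bracket [-1, -0.5]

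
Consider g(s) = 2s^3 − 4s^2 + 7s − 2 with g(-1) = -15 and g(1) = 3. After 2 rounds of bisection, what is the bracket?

g(0) = -2 < 0, so the root lies in [0, 1]
g(0.5) = 0.75 > 0, so the root lies in [0, 0.5]

[0, 0.5]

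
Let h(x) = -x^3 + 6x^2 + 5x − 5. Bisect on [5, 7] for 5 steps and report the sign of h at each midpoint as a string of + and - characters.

h(6) = 25 > 0, so the root lies in [6, 7]
h(6.5) = 6.375 > 0, so the root lies in [6.5, 7]
h(6.75) = -5.421875 < 0, so the root lies in [6.5, 6.75]
h(6.625) = 0.6934 > 0, so the root lies in [6.625, 6.75]
h(6.6875) = -2.3093 < 0, so the root lies in [6.625, 6.6875]

++-+-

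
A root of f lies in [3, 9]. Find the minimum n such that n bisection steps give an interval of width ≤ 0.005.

Width after n steps is 6/2^n. Need 2^n ≥ 6/0.005 = 1200.
2^10 = 1024 < 1200 ≤ 2^11 = 2048, so n = 11.

11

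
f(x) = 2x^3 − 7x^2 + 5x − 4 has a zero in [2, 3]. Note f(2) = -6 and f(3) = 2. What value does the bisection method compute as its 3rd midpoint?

m = 2.5, f(m) = -4 (−); new bracket [2.5, 3]
m = 2.75, f(m) = -1.59375 (−); new bracket [2.75, 3]
m = 2.875, f(m) = 0.042969 (+); new bracket [2.75, 2.875]

2.875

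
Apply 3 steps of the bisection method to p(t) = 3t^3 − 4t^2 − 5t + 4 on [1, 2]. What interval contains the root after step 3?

midpoint 1.5: p = -2.375 < 0 → [1.5, 2]
midpoint 1.75: p = -0.921875 < 0 → [1.75, 2]
midpoint 1.875: p = 0.337891 > 0 → [1.75, 1.875]

[1.75, 1.875]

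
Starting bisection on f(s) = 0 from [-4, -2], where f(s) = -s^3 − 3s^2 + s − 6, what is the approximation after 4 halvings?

f(-3) = -9 < 0, so the root lies in [-4, -3]
f(-3.5) = -3.375 < 0, so the root lies in [-4, -3.5]
f(-3.75) = 0.796875 > 0, so the root lies in [-3.75, -3.5]
f(-3.625) = -1.4121 < 0, so the root lies in [-3.75, -3.625]

-3.625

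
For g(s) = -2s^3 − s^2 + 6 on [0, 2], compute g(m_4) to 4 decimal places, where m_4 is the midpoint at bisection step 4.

-1.0898

m = 1, g(m) = 3 (+); new bracket [1, 2]
m = 1.5, g(m) = -3 (−); new bracket [1, 1.5]
m = 1.25, g(m) = 0.53125 (+); new bracket [1.25, 1.5]
m = 1.375, g(m) = -1.0898 (−); new bracket [1.25, 1.375]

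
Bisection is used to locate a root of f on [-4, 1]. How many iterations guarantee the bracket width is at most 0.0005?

Width after n steps is 5/2^n. Need 2^n ≥ 5/0.0005 = 10000.
2^13 = 8192 < 10000 ≤ 2^14 = 16384, so n = 14.

14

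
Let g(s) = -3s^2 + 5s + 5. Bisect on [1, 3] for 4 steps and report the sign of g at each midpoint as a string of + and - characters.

s = 2 gives g = 3, positive; keep [2, 3]
s = 2.5 gives g = -1.25, negative; keep [2, 2.5]
s = 2.25 gives g = 1.0625, positive; keep [2.25, 2.5]
s = 2.375 gives g = -0.0469, negative; keep [2.25, 2.375]

+-+-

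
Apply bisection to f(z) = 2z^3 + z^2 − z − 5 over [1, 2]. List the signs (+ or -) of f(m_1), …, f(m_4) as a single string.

m = 1.5, f(m) = 2.5 (+); new bracket [1, 1.5]
m = 1.25, f(m) = -0.78125 (−); new bracket [1.25, 1.5]
m = 1.375, f(m) = 0.714844 (+); new bracket [1.25, 1.375]
m = 1.3125, f(m) = -0.0679 (−); new bracket [1.3125, 1.375]

+-+-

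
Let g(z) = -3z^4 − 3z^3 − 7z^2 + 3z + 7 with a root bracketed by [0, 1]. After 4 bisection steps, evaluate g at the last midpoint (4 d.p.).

g(0.5) = 6.1875 > 0, so the root lies in [0.5, 1]
g(0.75) = 3.097656 > 0, so the root lies in [0.75, 1]
g(0.875) = 0.497314 > 0, so the root lies in [0.875, 1]
g(0.9375) = -1.1292 < 0, so the root lies in [0.875, 0.9375]

-1.1292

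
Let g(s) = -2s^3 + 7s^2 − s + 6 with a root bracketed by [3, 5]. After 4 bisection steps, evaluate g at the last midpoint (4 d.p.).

-0.9102

midpoint 4: g = -14 < 0 → [3, 4]
midpoint 3.5: g = 2.5 > 0 → [3.5, 4]
midpoint 3.75: g = -4.78125 < 0 → [3.5, 3.75]
midpoint 3.625: g = -0.9102 < 0 → [3.5, 3.625]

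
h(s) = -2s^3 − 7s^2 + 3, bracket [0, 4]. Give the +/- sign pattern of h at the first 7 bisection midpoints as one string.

--+--++

midpoint 2: h = -41 < 0 → [0, 2]
midpoint 1: h = -6 < 0 → [0, 1]
midpoint 0.5: h = 1 > 0 → [0.5, 1]
midpoint 0.75: h = -1.7812 < 0 → [0.5, 0.75]
midpoint 0.625: h = -0.2227 < 0 → [0.5, 0.625]
midpoint 0.5625: h = 0.4292 > 0 → [0.5625, 0.625]
midpoint 0.59375: h = 0.1136 > 0 → [0.59375, 0.625]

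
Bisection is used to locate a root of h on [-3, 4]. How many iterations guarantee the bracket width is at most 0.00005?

Width after n steps is 7/2^n. Need 2^n ≥ 7/0.00005 = 140000.
2^17 = 131072 < 140000 ≤ 2^18 = 262144, so n = 18.

18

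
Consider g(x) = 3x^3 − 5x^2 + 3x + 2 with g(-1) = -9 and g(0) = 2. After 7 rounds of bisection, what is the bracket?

midpoint -0.5: g = -1.125 < 0 → [-0.5, 0]
midpoint -0.25: g = 0.890625 > 0 → [-0.5, -0.25]
midpoint -0.375: g = 0.013672 > 0 → [-0.5, -0.375]
midpoint -0.4375: g = -0.5208 < 0 → [-0.4375, -0.375]
midpoint -0.40625: g = -0.2451 < 0 → [-0.40625, -0.375]
midpoint -0.390625: g = -0.1136 < 0 → [-0.390625, -0.375]
midpoint -0.3828125: g = -0.0495 < 0 → [-0.3828125, -0.375]

[-0.3828125, -0.375]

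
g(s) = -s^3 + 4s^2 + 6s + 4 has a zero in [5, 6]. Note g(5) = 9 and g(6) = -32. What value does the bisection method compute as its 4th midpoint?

midpoint 5.5: g = -8.375 < 0 → [5, 5.5]
midpoint 5.25: g = 1.046875 > 0 → [5.25, 5.5]
midpoint 5.375: g = -3.474609 < 0 → [5.25, 5.375]
midpoint 5.3125: g = -1.1672 < 0 → [5.25, 5.3125]

5.3125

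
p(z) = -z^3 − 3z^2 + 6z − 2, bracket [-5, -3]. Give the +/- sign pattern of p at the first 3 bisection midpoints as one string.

midpoint -4: p = -10 < 0 → [-5, -4]
midpoint -4.5: p = 1.375 > 0 → [-4.5, -4]
midpoint -4.25: p = -4.921875 < 0 → [-4.5, -4.25]

-+-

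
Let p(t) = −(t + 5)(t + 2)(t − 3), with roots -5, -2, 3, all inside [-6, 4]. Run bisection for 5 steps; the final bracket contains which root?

p(-1) = 16 > 0, so the root lies in [-1, 4]
p(1.5) = 34.125 > 0, so the root lies in [1.5, 4]
p(2.75) = 9.203125 > 0, so the root lies in [2.75, 4]
p(3.375) = -16.8809 < 0, so the root lies in [2.75, 3.375]
p(3.0625) = -2.551 < 0, so the root lies in [2.75, 3.0625]

3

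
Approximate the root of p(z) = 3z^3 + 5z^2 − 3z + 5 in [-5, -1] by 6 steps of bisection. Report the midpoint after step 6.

-2.4375

midpoint -3: p = -22 < 0 → [-3, -1]
midpoint -2: p = 7 > 0 → [-3, -2]
midpoint -2.5: p = -3.125 < 0 → [-2.5, -2]
midpoint -2.25: p = 2.8906 > 0 → [-2.5, -2.25]
midpoint -2.375: p = 0.1387 > 0 → [-2.5, -2.375]
midpoint -2.4375: p = -1.427 < 0 → [-2.4375, -2.375]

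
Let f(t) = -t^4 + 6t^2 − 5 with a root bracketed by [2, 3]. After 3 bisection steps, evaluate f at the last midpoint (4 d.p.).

m = 2.5, f(m) = -6.5625 (−); new bracket [2, 2.5]
m = 2.25, f(m) = -0.253906 (−); new bracket [2, 2.25]
m = 2.125, f(m) = 1.702881 (+); new bracket [2.125, 2.25]

1.7029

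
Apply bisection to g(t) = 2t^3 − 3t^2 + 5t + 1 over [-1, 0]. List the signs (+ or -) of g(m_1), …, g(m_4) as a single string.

--+-

g(-0.5) = -2.5 < 0, so the root lies in [-0.5, 0]
g(-0.25) = -0.46875 < 0, so the root lies in [-0.25, 0]
g(-0.125) = 0.324219 > 0, so the root lies in [-0.25, -0.125]
g(-0.1875) = -0.0562 < 0, so the root lies in [-0.1875, -0.125]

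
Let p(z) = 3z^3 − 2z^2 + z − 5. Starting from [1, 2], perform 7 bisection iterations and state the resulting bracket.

[1.3359375, 1.34375]

m = 1.5, p(m) = 2.125 (+); new bracket [1, 1.5]
m = 1.25, p(m) = -1.015625 (−); new bracket [1.25, 1.5]
m = 1.375, p(m) = 0.392578 (+); new bracket [1.25, 1.375]
m = 1.3125, p(m) = -0.3499 (−); new bracket [1.3125, 1.375]
m = 1.34375, p(m) = 0.0115 (+); new bracket [1.3125, 1.34375]
m = 1.328125, p(m) = -0.1716 (−); new bracket [1.328125, 1.34375]
m = 1.3359375, p(m) = -0.0807 (−); new bracket [1.3359375, 1.34375]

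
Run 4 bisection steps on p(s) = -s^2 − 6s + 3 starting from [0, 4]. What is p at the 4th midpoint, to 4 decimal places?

m = 2, p(m) = -13 (−); new bracket [0, 2]
m = 1, p(m) = -4 (−); new bracket [0, 1]
m = 0.5, p(m) = -0.25 (−); new bracket [0, 0.5]
m = 0.25, p(m) = 1.4375 (+); new bracket [0.25, 0.5]

1.4375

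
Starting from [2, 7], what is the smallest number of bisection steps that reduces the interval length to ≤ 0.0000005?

24

Width after n steps is 5/2^n. Need 2^n ≥ 5/0.0000005 = 10000000.
2^23 = 8388608 < 10000000 ≤ 2^24 = 16777216, so n = 24.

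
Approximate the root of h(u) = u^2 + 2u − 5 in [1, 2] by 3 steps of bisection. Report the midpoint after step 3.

1.375

m = 1.5, h(m) = 0.25 (+); new bracket [1, 1.5]
m = 1.25, h(m) = -0.9375 (−); new bracket [1.25, 1.5]
m = 1.375, h(m) = -0.359375 (−); new bracket [1.375, 1.5]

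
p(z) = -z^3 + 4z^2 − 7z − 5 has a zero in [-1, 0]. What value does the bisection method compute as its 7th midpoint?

-0.5390625

p(-0.5) = -0.375 < 0, so the root lies in [-1, -0.5]
p(-0.75) = 2.921875 > 0, so the root lies in [-0.75, -0.5]
p(-0.625) = 1.181641 > 0, so the root lies in [-0.625, -0.5]
p(-0.5625) = 0.3811 > 0, so the root lies in [-0.5625, -0.5]
p(-0.53125) = -0.0024 < 0, so the root lies in [-0.5625, -0.53125]
p(-0.546875) = 0.188 > 0, so the root lies in [-0.546875, -0.53125]
p(-0.5390625) = 0.0924 > 0, so the root lies in [-0.5390625, -0.53125]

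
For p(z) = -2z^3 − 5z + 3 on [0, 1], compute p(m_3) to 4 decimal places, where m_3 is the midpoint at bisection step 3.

-0.6133

midpoint 0.5: p = 0.25 > 0 → [0.5, 1]
midpoint 0.75: p = -1.59375 < 0 → [0.5, 0.75]
midpoint 0.625: p = -0.613281 < 0 → [0.5, 0.625]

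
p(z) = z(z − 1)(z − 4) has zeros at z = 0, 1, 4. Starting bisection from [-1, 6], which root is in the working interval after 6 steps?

4

midpoint 2.5: p = -5.625 < 0 → [2.5, 6]
midpoint 4.25: p = 3.453125 > 0 → [2.5, 4.25]
midpoint 3.375: p = -5.009766 < 0 → [3.375, 4.25]
midpoint 3.8125: p = -2.0105 < 0 → [3.8125, 4.25]
midpoint 4.03125: p = 0.3819 > 0 → [3.8125, 4.03125]
midpoint 3.921875: p = -0.8953 < 0 → [3.921875, 4.03125]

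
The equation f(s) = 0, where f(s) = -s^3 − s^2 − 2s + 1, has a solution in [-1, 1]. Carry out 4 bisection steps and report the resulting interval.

[0.375, 0.5]

midpoint 0: f = 1 > 0 → [0, 1]
midpoint 0.5: f = -0.375 < 0 → [0, 0.5]
midpoint 0.25: f = 0.421875 > 0 → [0.25, 0.5]
midpoint 0.375: f = 0.0566 > 0 → [0.375, 0.5]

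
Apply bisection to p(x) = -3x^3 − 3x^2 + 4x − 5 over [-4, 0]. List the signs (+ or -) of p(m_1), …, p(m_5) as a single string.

m = -2, p(m) = -1 (−); new bracket [-4, -2]
m = -3, p(m) = 37 (+); new bracket [-3, -2]
m = -2.5, p(m) = 13.125 (+); new bracket [-2.5, -2]
m = -2.25, p(m) = 4.9844 (+); new bracket [-2.25, -2]
m = -2.125, p(m) = 1.7402 (+); new bracket [-2.125, -2]

-++++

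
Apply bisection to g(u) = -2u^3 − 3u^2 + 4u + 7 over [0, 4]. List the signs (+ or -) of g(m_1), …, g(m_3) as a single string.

-+-

midpoint 2: g = -13 < 0 → [0, 2]
midpoint 1: g = 6 > 0 → [1, 2]
midpoint 1.5: g = -0.5 < 0 → [1, 1.5]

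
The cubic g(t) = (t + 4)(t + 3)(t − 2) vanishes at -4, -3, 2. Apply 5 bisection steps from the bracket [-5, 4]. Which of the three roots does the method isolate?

midpoint -0.5: g = -21.875 < 0 → [-0.5, 4]
midpoint 1.75: g = -6.828125 < 0 → [1.75, 4]
midpoint 2.875: g = 35.341797 > 0 → [1.75, 2.875]
midpoint 2.3125: g = 10.4797 > 0 → [1.75, 2.3125]
midpoint 2.03125: g = 0.9483 > 0 → [1.75, 2.03125]

2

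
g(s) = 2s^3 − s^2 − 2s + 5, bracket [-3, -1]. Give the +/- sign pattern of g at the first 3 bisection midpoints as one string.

--+

m = -2, g(m) = -11 (−); new bracket [-2, -1]
m = -1.5, g(m) = -1 (−); new bracket [-1.5, -1]
m = -1.25, g(m) = 2.03125 (+); new bracket [-1.5, -1.25]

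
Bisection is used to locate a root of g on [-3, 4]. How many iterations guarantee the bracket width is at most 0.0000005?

24

Width after n steps is 7/2^n. Need 2^n ≥ 7/0.0000005 = 14000000.
2^23 = 8388608 < 14000000 ≤ 2^24 = 16777216, so n = 24.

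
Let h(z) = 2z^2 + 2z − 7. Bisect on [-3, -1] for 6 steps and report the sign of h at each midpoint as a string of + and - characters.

-+--+-

m = -2, h(m) = -3 (−); new bracket [-3, -2]
m = -2.5, h(m) = 0.5 (+); new bracket [-2.5, -2]
m = -2.25, h(m) = -1.375 (−); new bracket [-2.5, -2.25]
m = -2.375, h(m) = -0.4688 (−); new bracket [-2.5, -2.375]
m = -2.4375, h(m) = 0.0078 (+); new bracket [-2.4375, -2.375]
m = -2.40625, h(m) = -0.2324 (−); new bracket [-2.4375, -2.40625]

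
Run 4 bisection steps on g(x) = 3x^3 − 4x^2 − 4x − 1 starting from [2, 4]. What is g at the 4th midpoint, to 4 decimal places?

midpoint 3: g = 32 > 0 → [2, 3]
midpoint 2.5: g = 10.875 > 0 → [2, 2.5]
midpoint 2.25: g = 3.921875 > 0 → [2, 2.25]
midpoint 2.125: g = 1.2246 > 0 → [2, 2.125]

1.2246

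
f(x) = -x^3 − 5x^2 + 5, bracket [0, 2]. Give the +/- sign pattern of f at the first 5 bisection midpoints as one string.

midpoint 1: f = -1 < 0 → [0, 1]
midpoint 0.5: f = 3.625 > 0 → [0.5, 1]
midpoint 0.75: f = 1.765625 > 0 → [0.75, 1]
midpoint 0.875: f = 0.502 > 0 → [0.875, 1]
midpoint 0.9375: f = -0.2185 < 0 → [0.875, 0.9375]

-+++-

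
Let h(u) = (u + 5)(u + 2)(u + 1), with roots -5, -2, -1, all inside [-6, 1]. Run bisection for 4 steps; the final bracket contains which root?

u = -2.5 gives h = 1.875, positive; keep [-6, -2.5]
u = -4.25 gives h = 5.484375, positive; keep [-6, -4.25]
u = -5.125 gives h = -1.611328, negative; keep [-5.125, -4.25]
u = -4.6875 gives h = 3.0969, positive; keep [-5.125, -4.6875]

-5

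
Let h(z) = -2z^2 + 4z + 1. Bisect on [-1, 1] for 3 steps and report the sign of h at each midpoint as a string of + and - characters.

h(0) = 1 > 0, so the root lies in [-1, 0]
h(-0.5) = -1.5 < 0, so the root lies in [-0.5, 0]
h(-0.25) = -0.125 < 0, so the root lies in [-0.25, 0]

+--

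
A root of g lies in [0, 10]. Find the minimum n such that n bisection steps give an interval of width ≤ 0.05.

Width after n steps is 10/2^n. Need 2^n ≥ 10/0.05 = 200.
2^7 = 128 < 200 ≤ 2^8 = 256, so n = 8.

8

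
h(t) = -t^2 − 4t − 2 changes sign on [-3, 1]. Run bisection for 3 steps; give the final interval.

t = -1 gives h = 1, positive; keep [-1, 1]
t = 0 gives h = -2, negative; keep [-1, 0]
t = -0.5 gives h = -0.25, negative; keep [-1, -0.5]

[-1, -0.5]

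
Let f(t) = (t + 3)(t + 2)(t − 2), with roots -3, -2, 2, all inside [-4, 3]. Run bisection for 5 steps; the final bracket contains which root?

midpoint -0.5: f = -9.375 < 0 → [-0.5, 3]
midpoint 1.25: f = -10.359375 < 0 → [1.25, 3]
midpoint 2.125: f = 2.642578 > 0 → [1.25, 2.125]
midpoint 1.6875: f = -5.4016 < 0 → [1.6875, 2.125]
midpoint 1.90625: f = -1.7967 < 0 → [1.90625, 2.125]

2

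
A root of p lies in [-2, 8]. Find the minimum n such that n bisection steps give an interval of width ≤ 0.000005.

Width after n steps is 10/2^n. Need 2^n ≥ 10/0.000005 = 2000000.
2^20 = 1048576 < 2000000 ≤ 2^21 = 2097152, so n = 21.

21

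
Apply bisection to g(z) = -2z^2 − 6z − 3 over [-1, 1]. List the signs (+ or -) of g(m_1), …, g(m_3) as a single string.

--+

midpoint 0: g = -3 < 0 → [-1, 0]
midpoint -0.5: g = -0.5 < 0 → [-1, -0.5]
midpoint -0.75: g = 0.375 > 0 → [-0.75, -0.5]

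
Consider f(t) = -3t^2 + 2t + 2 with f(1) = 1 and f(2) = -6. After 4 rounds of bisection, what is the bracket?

m = 1.5, f(m) = -1.75 (−); new bracket [1, 1.5]
m = 1.25, f(m) = -0.1875 (−); new bracket [1, 1.25]
m = 1.125, f(m) = 0.453125 (+); new bracket [1.125, 1.25]
m = 1.1875, f(m) = 0.1445 (+); new bracket [1.1875, 1.25]

[1.1875, 1.25]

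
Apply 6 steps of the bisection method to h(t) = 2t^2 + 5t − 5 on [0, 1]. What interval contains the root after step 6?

[0.75, 0.765625]

h(0.5) = -2 < 0, so the root lies in [0.5, 1]
h(0.75) = -0.125 < 0, so the root lies in [0.75, 1]
h(0.875) = 0.90625 > 0, so the root lies in [0.75, 0.875]
h(0.8125) = 0.3828 > 0, so the root lies in [0.75, 0.8125]
h(0.78125) = 0.127 > 0, so the root lies in [0.75, 0.78125]
h(0.765625) = 0.0005 > 0, so the root lies in [0.75, 0.765625]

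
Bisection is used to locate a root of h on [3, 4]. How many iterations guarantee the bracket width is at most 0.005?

8

Width after n steps is 1/2^n. Need 2^n ≥ 1/0.005 = 200.
2^7 = 128 < 200 ≤ 2^8 = 256, so n = 8.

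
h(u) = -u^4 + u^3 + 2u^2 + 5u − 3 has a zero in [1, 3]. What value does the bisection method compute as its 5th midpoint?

2.4375

u = 2 gives h = 7, positive; keep [2, 3]
u = 2.5 gives h = -1.4375, negative; keep [2, 2.5]
u = 2.25 gives h = 4.136719, positive; keep [2.25, 2.5]
u = 2.375 gives h = 1.7361, positive; keep [2.375, 2.5]
u = 2.4375 gives h = 0.2522, positive; keep [2.4375, 2.5]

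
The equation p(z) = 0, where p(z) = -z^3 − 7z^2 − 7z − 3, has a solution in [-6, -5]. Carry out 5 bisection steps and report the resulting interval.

[-5.90625, -5.875]

p(-5.5) = -9.875 < 0, so the root lies in [-6, -5.5]
p(-5.75) = -4.078125 < 0, so the root lies in [-6, -5.75]
p(-5.875) = -0.705078 < 0, so the root lies in [-6, -5.875]
p(-5.9375) = 1.1052 > 0, so the root lies in [-5.9375, -5.875]
p(-5.90625) = 0.1896 > 0, so the root lies in [-5.90625, -5.875]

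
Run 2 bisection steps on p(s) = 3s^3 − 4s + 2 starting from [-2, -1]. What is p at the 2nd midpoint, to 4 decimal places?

1.1406

midpoint -1.5: p = -2.125 < 0 → [-1.5, -1]
midpoint -1.25: p = 1.140625 > 0 → [-1.5, -1.25]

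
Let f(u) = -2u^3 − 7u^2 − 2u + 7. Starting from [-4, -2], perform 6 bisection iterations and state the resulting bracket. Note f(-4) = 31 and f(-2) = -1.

[-2.625, -2.59375]

u = -3 gives f = 4, positive; keep [-3, -2]
u = -2.5 gives f = -0.5, negative; keep [-3, -2.5]
u = -2.75 gives f = 1.15625, positive; keep [-2.75, -2.5]
u = -2.625 gives f = 0.1914, positive; keep [-2.625, -2.5]
u = -2.5625 gives f = -0.187, negative; keep [-2.625, -2.5625]
u = -2.59375 gives f = -0.0062, negative; keep [-2.625, -2.59375]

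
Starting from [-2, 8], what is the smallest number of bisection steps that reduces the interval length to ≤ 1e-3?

Width after n steps is 10/2^n. Need 2^n ≥ 10/1e-3 = 10000.
2^13 = 8192 < 10000 ≤ 2^14 = 16384, so n = 14.

14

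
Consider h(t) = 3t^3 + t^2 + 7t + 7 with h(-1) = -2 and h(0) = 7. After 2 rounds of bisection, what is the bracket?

[-1, -0.75]

t = -0.5 gives h = 3.375, positive; keep [-1, -0.5]
t = -0.75 gives h = 1.046875, positive; keep [-1, -0.75]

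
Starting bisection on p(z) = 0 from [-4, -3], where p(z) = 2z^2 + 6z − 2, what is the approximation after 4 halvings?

-3.3125

p(-3.5) = 1.5 > 0, so the root lies in [-3.5, -3]
p(-3.25) = -0.375 < 0, so the root lies in [-3.5, -3.25]
p(-3.375) = 0.53125 > 0, so the root lies in [-3.375, -3.25]
p(-3.3125) = 0.0703 > 0, so the root lies in [-3.3125, -3.25]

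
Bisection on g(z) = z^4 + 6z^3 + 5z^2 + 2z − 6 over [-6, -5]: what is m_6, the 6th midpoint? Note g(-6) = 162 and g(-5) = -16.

midpoint -5.5: g = 51.0625 > 0 → [-5.5, -5]
midpoint -5.25: g = 12.785156 > 0 → [-5.25, -5]
midpoint -5.125: g = -2.706787 < 0 → [-5.25, -5.125]
midpoint -5.1875: g = 4.7537 > 0 → [-5.1875, -5.125]
midpoint -5.15625: g = 0.9534 > 0 → [-5.15625, -5.125]
midpoint -5.140625: g = -0.894 < 0 → [-5.15625, -5.140625]

-5.140625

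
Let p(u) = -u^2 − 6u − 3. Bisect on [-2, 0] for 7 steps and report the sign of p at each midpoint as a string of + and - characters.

midpoint -1: p = 2 > 0 → [-1, 0]
midpoint -0.5: p = -0.25 < 0 → [-1, -0.5]
midpoint -0.75: p = 0.9375 > 0 → [-0.75, -0.5]
midpoint -0.625: p = 0.3594 > 0 → [-0.625, -0.5]
midpoint -0.5625: p = 0.0586 > 0 → [-0.5625, -0.5]
midpoint -0.53125: p = -0.0947 < 0 → [-0.5625, -0.53125]
midpoint -0.546875: p = -0.0178 < 0 → [-0.5625, -0.546875]

+-+++--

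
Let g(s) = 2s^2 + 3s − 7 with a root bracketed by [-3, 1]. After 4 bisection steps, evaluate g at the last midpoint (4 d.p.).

s = -1 gives g = -8, negative; keep [-3, -1]
s = -2 gives g = -5, negative; keep [-3, -2]
s = -2.5 gives g = -2, negative; keep [-3, -2.5]
s = -2.75 gives g = -0.125, negative; keep [-3, -2.75]

-0.1250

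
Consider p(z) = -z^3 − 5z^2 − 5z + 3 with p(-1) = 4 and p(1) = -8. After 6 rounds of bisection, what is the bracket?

[0.40625, 0.4375]

m = 0, p(m) = 3 (+); new bracket [0, 1]
m = 0.5, p(m) = -0.875 (−); new bracket [0, 0.5]
m = 0.25, p(m) = 1.421875 (+); new bracket [0.25, 0.5]
m = 0.375, p(m) = 0.3691 (+); new bracket [0.375, 0.5]
m = 0.4375, p(m) = -0.2283 (−); new bracket [0.375, 0.4375]
m = 0.40625, p(m) = 0.0765 (+); new bracket [0.40625, 0.4375]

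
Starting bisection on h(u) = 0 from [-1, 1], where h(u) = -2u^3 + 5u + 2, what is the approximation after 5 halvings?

midpoint 0: h = 2 > 0 → [-1, 0]
midpoint -0.5: h = -0.25 < 0 → [-0.5, 0]
midpoint -0.25: h = 0.78125 > 0 → [-0.5, -0.25]
midpoint -0.375: h = 0.2305 > 0 → [-0.5, -0.375]
midpoint -0.4375: h = -0.02 < 0 → [-0.4375, -0.375]

-0.4375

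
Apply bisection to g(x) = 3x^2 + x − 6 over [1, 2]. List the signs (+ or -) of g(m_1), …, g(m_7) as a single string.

+-+++++

midpoint 1.5: g = 2.25 > 0 → [1, 1.5]
midpoint 1.25: g = -0.0625 < 0 → [1.25, 1.5]
midpoint 1.375: g = 1.046875 > 0 → [1.25, 1.375]
midpoint 1.3125: g = 0.4805 > 0 → [1.25, 1.3125]
midpoint 1.28125: g = 0.2061 > 0 → [1.25, 1.28125]
midpoint 1.265625: g = 0.071 > 0 → [1.25, 1.265625]
midpoint 1.2578125: g = 0.0041 > 0 → [1.25, 1.2578125]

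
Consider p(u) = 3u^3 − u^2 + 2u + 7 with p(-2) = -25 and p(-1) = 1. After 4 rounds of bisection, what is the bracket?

[-1.125, -1.0625]

m = -1.5, p(m) = -8.375 (−); new bracket [-1.5, -1]
m = -1.25, p(m) = -2.921875 (−); new bracket [-1.25, -1]
m = -1.125, p(m) = -0.787109 (−); new bracket [-1.125, -1]
m = -1.0625, p(m) = 0.1477 (+); new bracket [-1.125, -1.0625]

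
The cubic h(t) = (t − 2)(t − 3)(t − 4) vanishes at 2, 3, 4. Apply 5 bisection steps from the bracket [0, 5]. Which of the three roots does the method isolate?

2

m = 2.5, h(m) = 0.375 (+); new bracket [0, 2.5]
m = 1.25, h(m) = -3.609375 (−); new bracket [1.25, 2.5]
m = 1.875, h(m) = -0.298828 (−); new bracket [1.875, 2.5]
m = 2.1875, h(m) = 0.2761 (+); new bracket [1.875, 2.1875]
m = 2.03125, h(m) = 0.0596 (+); new bracket [1.875, 2.03125]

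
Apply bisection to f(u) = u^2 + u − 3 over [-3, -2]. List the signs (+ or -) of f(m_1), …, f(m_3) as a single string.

+-+

f(-2.5) = 0.75 > 0, so the root lies in [-2.5, -2]
f(-2.25) = -0.1875 < 0, so the root lies in [-2.5, -2.25]
f(-2.375) = 0.265625 > 0, so the root lies in [-2.375, -2.25]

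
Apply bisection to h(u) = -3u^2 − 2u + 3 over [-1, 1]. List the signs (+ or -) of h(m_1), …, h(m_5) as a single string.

++-++

h(0) = 3 > 0, so the root lies in [0, 1]
h(0.5) = 1.25 > 0, so the root lies in [0.5, 1]
h(0.75) = -0.1875 < 0, so the root lies in [0.5, 0.75]
h(0.625) = 0.5781 > 0, so the root lies in [0.625, 0.75]
h(0.6875) = 0.207 > 0, so the root lies in [0.6875, 0.75]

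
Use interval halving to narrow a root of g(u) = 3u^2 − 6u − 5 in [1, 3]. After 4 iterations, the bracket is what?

[2.625, 2.75]

g(2) = -5 < 0, so the root lies in [2, 3]
g(2.5) = -1.25 < 0, so the root lies in [2.5, 3]
g(2.75) = 1.1875 > 0, so the root lies in [2.5, 2.75]
g(2.625) = -0.0781 < 0, so the root lies in [2.625, 2.75]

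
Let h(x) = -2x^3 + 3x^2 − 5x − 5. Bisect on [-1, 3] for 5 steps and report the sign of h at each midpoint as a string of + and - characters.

---+-

m = 1, h(m) = -9 (−); new bracket [-1, 1]
m = 0, h(m) = -5 (−); new bracket [-1, 0]
m = -0.5, h(m) = -1.5 (−); new bracket [-1, -0.5]
m = -0.75, h(m) = 1.2812 (+); new bracket [-0.75, -0.5]
m = -0.625, h(m) = -0.2148 (−); new bracket [-0.75, -0.625]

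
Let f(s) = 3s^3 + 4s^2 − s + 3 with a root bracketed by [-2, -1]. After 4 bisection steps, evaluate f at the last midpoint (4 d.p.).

f(-1.5) = 3.375 > 0, so the root lies in [-2, -1.5]
f(-1.75) = 0.921875 > 0, so the root lies in [-2, -1.75]
f(-1.875) = -0.837891 < 0, so the root lies in [-1.875, -1.75]
f(-1.8125) = 0.0901 > 0, so the root lies in [-1.875, -1.8125]

0.0901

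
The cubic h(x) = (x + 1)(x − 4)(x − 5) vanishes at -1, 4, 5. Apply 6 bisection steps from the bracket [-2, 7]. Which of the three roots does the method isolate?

h(2.5) = 13.125 > 0, so the root lies in [-2, 2.5]
h(0.25) = 22.265625 > 0, so the root lies in [-2, 0.25]
h(-0.875) = 3.580078 > 0, so the root lies in [-2, -0.875]
h(-1.4375) = -15.3142 < 0, so the root lies in [-1.4375, -0.875]
h(-1.15625) = -4.9599 < 0, so the root lies in [-1.15625, -0.875]
h(-1.015625) = -0.4714 < 0, so the root lies in [-1.015625, -0.875]

-1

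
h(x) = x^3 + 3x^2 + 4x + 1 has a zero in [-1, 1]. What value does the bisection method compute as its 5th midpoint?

-0.3125

x = 0 gives h = 1, positive; keep [-1, 0]
x = -0.5 gives h = -0.375, negative; keep [-0.5, 0]
x = -0.25 gives h = 0.171875, positive; keep [-0.5, -0.25]
x = -0.375 gives h = -0.1309, negative; keep [-0.375, -0.25]
x = -0.3125 gives h = 0.0125, positive; keep [-0.375, -0.3125]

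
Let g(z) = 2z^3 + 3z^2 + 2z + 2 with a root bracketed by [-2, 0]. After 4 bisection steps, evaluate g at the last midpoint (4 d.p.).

g(-1) = 1 > 0, so the root lies in [-2, -1]
g(-1.5) = -1 < 0, so the root lies in [-1.5, -1]
g(-1.25) = 0.28125 > 0, so the root lies in [-1.5, -1.25]
g(-1.375) = -0.2773 < 0, so the root lies in [-1.375, -1.25]

-0.2773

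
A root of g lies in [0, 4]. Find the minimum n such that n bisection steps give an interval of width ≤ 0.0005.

Width after n steps is 4/2^n. Need 2^n ≥ 4/0.0005 = 8000.
2^12 = 4096 < 8000 ≤ 2^13 = 8192, so n = 13.

13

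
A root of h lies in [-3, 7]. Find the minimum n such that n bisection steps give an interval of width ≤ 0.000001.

24

Width after n steps is 10/2^n. Need 2^n ≥ 10/0.000001 = 10000000.
2^23 = 8388608 < 10000000 ≤ 2^24 = 16777216, so n = 24.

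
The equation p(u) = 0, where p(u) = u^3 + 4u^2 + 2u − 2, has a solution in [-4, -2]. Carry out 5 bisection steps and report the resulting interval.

m = -3, p(m) = 1 (+); new bracket [-4, -3]
m = -3.5, p(m) = -2.875 (−); new bracket [-3.5, -3]
m = -3.25, p(m) = -0.578125 (−); new bracket [-3.25, -3]
m = -3.125, p(m) = 0.2949 (+); new bracket [-3.25, -3.125]
m = -3.1875, p(m) = -0.1199 (−); new bracket [-3.1875, -3.125]

[-3.1875, -3.125]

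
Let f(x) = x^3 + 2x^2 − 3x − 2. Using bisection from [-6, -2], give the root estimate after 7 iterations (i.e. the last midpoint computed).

x = -4 gives f = -22, negative; keep [-4, -2]
x = -3 gives f = -2, negative; keep [-3, -2]
x = -2.5 gives f = 2.375, positive; keep [-3, -2.5]
x = -2.75 gives f = 0.5781, positive; keep [-3, -2.75]
x = -2.875 gives f = -0.6074, negative; keep [-2.875, -2.75]
x = -2.8125 gives f = 0.0105, positive; keep [-2.875, -2.8125]
x = -2.84375 gives f = -0.2921, negative; keep [-2.84375, -2.8125]

-2.84375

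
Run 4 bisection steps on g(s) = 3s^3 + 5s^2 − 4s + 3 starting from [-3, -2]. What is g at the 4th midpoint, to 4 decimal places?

-0.9895

s = -2.5 gives g = -2.625, negative; keep [-2.5, -2]
s = -2.25 gives g = 3.140625, positive; keep [-2.5, -2.25]
s = -2.375 gives g = 0.513672, positive; keep [-2.5, -2.375]
s = -2.4375 gives g = -0.9895, negative; keep [-2.4375, -2.375]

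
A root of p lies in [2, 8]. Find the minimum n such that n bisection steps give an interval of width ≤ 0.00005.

17

Width after n steps is 6/2^n. Need 2^n ≥ 6/0.00005 = 120000.
2^16 = 65536 < 120000 ≤ 2^17 = 131072, so n = 17.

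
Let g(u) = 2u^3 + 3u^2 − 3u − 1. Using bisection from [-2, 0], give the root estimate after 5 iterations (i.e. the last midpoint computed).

midpoint -1: g = 3 > 0 → [-1, 0]
midpoint -0.5: g = 1 > 0 → [-0.5, 0]
midpoint -0.25: g = -0.09375 < 0 → [-0.5, -0.25]
midpoint -0.375: g = 0.4414 > 0 → [-0.375, -0.25]
midpoint -0.3125: g = 0.1694 > 0 → [-0.3125, -0.25]

-0.3125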